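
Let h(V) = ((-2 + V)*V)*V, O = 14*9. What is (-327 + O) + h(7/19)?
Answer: -1380178/6859 ≈ -201.22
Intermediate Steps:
O = 126
h(V) = V²*(-2 + V) (h(V) = (V*(-2 + V))*V = V²*(-2 + V))
(-327 + O) + h(7/19) = (-327 + 126) + (7/19)²*(-2 + 7/19) = -201 + (7*(1/19))²*(-2 + 7*(1/19)) = -201 + (7/19)²*(-2 + 7/19) = -201 + (49/361)*(-31/19) = -201 - 1519/6859 = -1380178/6859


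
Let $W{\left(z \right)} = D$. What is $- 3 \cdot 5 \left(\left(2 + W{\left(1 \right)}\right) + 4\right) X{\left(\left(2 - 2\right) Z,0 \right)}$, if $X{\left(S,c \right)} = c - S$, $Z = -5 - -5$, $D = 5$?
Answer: $0$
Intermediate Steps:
$W{\left(z \right)} = 5$
$Z = 0$ ($Z = -5 + 5 = 0$)
$- 3 \cdot 5 \left(\left(2 + W{\left(1 \right)}\right) + 4\right) X{\left(\left(2 - 2\right) Z,0 \right)} = - 3 \cdot 5 \left(\left(2 + 5\right) + 4\right) \left(0 - \left(2 - 2\right) 0\right) = - 15 \left(7 + 4\right) \left(0 - 0 \cdot 0\right) = - 15 \cdot 11 \left(0 - 0\right) = \left(-1\right) 165 \left(0 + 0\right) = \left(-165\right) 0 = 0$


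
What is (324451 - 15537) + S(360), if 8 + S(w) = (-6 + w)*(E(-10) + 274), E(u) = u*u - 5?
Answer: 439532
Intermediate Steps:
E(u) = -5 + u² (E(u) = u² - 5 = -5 + u²)
S(w) = -2222 + 369*w (S(w) = -8 + (-6 + w)*((-5 + (-10)²) + 274) = -8 + (-6 + w)*((-5 + 100) + 274) = -8 + (-6 + w)*(95 + 274) = -8 + (-6 + w)*369 = -8 + (-2214 + 369*w) = -2222 + 369*w)
(324451 - 15537) + S(360) = (324451 - 15537) + (-2222 + 369*360) = 308914 + (-2222 + 132840) = 308914 + 130618 = 439532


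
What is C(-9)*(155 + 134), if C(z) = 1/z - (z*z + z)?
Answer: -187561/9 ≈ -20840.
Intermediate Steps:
C(z) = 1/z - z - z² (C(z) = 1/z - (z² + z) = 1/z - (z + z²) = 1/z + (-z - z²) = 1/z - z - z²)
C(-9)*(155 + 134) = (1/(-9) - 1*(-9) - 1*(-9)²)*(155 + 134) = (-⅑ + 9 - 1*81)*289 = (-⅑ + 9 - 81)*289 = -649/9*289 = -187561/9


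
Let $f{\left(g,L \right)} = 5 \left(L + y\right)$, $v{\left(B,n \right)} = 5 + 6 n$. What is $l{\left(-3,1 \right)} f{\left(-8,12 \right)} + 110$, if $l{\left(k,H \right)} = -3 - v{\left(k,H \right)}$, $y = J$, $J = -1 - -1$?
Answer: $-730$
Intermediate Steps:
$J = 0$ ($J = -1 + 1 = 0$)
$y = 0$
$l{\left(k,H \right)} = -8 - 6 H$ ($l{\left(k,H \right)} = -3 - \left(5 + 6 H\right) = -8 - 6 H$)
$f{\left(g,L \right)} = 5 L$ ($f{\left(g,L \right)} = 5 \left(L + 0\right) = 5 L$)
$l{\left(-3,1 \right)} f{\left(-8,12 \right)} + 110 = \left(-8 - 6\right) 5 \cdot 12 + 110 = \left(-8 - 6\right) 60 + 110 = \left(-14\right) 60 + 110 = -840 + 110 = -730$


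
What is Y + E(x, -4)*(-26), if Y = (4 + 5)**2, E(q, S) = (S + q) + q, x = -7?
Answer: 549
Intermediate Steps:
E(q, S) = S + 2*q
Y = 81 (Y = 9**2 = 81)
Y + E(x, -4)*(-26) = 81 + (-4 + 2*(-7))*(-26) = 81 + (-4 - 14)*(-26) = 81 - 18*(-26) = 81 + 468 = 549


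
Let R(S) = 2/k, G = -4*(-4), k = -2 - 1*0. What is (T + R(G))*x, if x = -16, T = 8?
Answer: -112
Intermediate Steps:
k = -2 (k = -2 + 0 = -2)
G = 16
R(S) = -1 (R(S) = 2/(-2) = 2*(-½) = -1)
(T + R(G))*x = (8 - 1)*(-16) = 7*(-16) = -112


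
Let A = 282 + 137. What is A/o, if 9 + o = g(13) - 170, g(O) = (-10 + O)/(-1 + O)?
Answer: -1676/715 ≈ -2.3441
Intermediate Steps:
A = 419
g(O) = (-10 + O)/(-1 + O)
o = -715/4 (o = -9 + ((-10 + 13)/(-1 + 13) - 170) = -9 + (3/12 - 170) = -9 + ((1/12)*3 - 170) = -9 + (1/4 - 170) = -9 - 679/4 = -715/4 ≈ -178.75)
A/o = 419/(-715/4) = 419*(-4/715) = -1676/715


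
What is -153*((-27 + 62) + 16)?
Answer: -7803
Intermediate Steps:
-153*((-27 + 62) + 16) = -153*(35 + 16) = -153*51 = -7803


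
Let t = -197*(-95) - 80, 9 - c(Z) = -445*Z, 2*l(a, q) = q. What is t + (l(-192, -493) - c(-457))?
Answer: 443489/2 ≈ 2.2174e+5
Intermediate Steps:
l(a, q) = q/2
c(Z) = 9 + 445*Z (c(Z) = 9 - (-445)*Z = 9 + 445*Z)
t = 18635 (t = 18715 - 80 = 18635)
t + (l(-192, -493) - c(-457)) = 18635 + ((½)*(-493) - (9 + 445*(-457))) = 18635 + (-493/2 - (9 - 203365)) = 18635 + (-493/2 - 1*(-203356)) = 18635 + (-493/2 + 203356) = 18635 + 406219/2 = 443489/2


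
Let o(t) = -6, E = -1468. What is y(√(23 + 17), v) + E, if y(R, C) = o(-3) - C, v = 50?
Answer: -1524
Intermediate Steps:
y(R, C) = -6 - C
y(√(23 + 17), v) + E = (-6 - 1*50) - 1468 = (-6 - 50) - 1468 = -56 - 1468 = -1524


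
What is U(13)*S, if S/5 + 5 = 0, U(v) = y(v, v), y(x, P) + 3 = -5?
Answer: 200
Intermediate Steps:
y(x, P) = -8 (y(x, P) = -3 - 5 = -8)
U(v) = -8
S = -25 (S = -25 + 5*0 = -25 + 0 = -25)
U(13)*S = -8*(-25) = 200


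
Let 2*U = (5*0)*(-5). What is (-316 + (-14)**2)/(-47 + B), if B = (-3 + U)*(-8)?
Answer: 120/23 ≈ 5.2174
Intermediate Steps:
U = 0 (U = ((5*0)*(-5))/2 = (0*(-5))/2 = (1/2)*0 = 0)
B = 24 (B = (-3 + 0)*(-8) = -3*(-8) = 24)
(-316 + (-14)**2)/(-47 + B) = (-316 + (-14)**2)/(-47 + 24) = (-316 + 196)/(-23) = -120*(-1/23) = 120/23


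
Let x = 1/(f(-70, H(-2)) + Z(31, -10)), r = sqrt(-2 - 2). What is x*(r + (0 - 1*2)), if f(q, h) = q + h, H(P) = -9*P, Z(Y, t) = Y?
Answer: 2/21 - 2*I/21 ≈ 0.095238 - 0.095238*I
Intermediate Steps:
f(q, h) = h + q
r = 2*I (r = sqrt(-4) = 2*I ≈ 2.0*I)
x = -1/21 (x = 1/((-9*(-2) - 70) + 31) = 1/((18 - 70) + 31) = 1/(-52 + 31) = 1/(-21) = -1/21 ≈ -0.047619)
x*(r + (0 - 1*2)) = -(2*I + (0 - 1*2))/21 = -(2*I + (0 - 2))/21 = -(2*I - 2)/21 = -(-2 + 2*I)/21 = 2/21 - 2*I/21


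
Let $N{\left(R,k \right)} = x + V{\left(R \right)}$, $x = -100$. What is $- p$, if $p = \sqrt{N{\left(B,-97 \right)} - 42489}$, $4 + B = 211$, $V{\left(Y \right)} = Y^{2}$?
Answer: $- 2 \sqrt{65} \approx -16.125$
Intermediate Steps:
$B = 207$ ($B = -4 + 211 = 207$)
$N{\left(R,k \right)} = -100 + R^{2}$
$p = 2 \sqrt{65}$ ($p = \sqrt{\left(-100 + 207^{2}\right) - 42489} = \sqrt{\left(-100 + 42849\right) - 42489} = \sqrt{42749 - 42489} = \sqrt{260} = 2 \sqrt{65} \approx 16.125$)
$- p = - 2 \sqrt{65}$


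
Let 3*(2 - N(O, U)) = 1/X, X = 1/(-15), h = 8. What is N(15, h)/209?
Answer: 7/209 ≈ 0.033493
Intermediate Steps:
X = -1/15 ≈ -0.066667
N(O, U) = 7 (N(O, U) = 2 - 1/(3*(-1/15)) = 2 - ⅓*(-15) = 2 + 5 = 7)
N(15, h)/209 = 7/209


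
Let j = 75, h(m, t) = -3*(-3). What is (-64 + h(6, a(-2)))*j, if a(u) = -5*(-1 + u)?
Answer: -4125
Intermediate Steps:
a(u) = 5 - 5*u
h(m, t) = 9
(-64 + h(6, a(-2)))*j = (-64 + 9)*75 = -55*75 = -4125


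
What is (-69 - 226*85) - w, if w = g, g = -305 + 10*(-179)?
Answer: -17184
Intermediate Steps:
g = -2095 (g = -305 - 1790 = -2095)
w = -2095
(-69 - 226*85) - w = (-69 - 226*85) - 1*(-2095) = (-69 - 19210) + 2095 = -19279 + 2095 = -17184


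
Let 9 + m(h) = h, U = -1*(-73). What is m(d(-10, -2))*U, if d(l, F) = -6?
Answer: -1095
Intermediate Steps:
U = 73
m(h) = -9 + h
m(d(-10, -2))*U = (-9 - 6)*73 = -15*73 = -1095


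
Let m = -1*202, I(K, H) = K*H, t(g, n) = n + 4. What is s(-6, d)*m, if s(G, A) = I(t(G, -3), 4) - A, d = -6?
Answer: -2020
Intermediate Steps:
t(g, n) = 4 + n
I(K, H) = H*K
s(G, A) = 4 - A (s(G, A) = 4*(4 - 3) - A = 4*1 - A = 4 - A)
m = -202
s(-6, d)*m = (4 - 1*(-6))*(-202) = (4 + 6)*(-202) = 10*(-202) = -2020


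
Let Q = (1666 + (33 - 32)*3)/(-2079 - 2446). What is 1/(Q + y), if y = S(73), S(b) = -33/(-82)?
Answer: 371050/12467 ≈ 29.763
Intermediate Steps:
S(b) = 33/82 (S(b) = -33*(-1/82) = 33/82)
y = 33/82 ≈ 0.40244
Q = -1669/4525 (Q = (1666 + 1*3)/(-4525) = (1666 + 3)*(-1/4525) = 1669*(-1/4525) = -1669/4525 ≈ -0.36884)
1/(Q + y) = 1/(-1669/4525 + 33/82) = 1/(12467/371050) = 371050/12467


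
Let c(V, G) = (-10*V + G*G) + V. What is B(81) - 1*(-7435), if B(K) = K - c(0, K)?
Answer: 955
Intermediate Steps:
c(V, G) = G² - 9*V (c(V, G) = (-10*V + G²) + V = (G² - 10*V) + V = G² - 9*V)
B(K) = K - K² (B(K) = K - (K² - 9*0) = K - (K² + 0) = K - K²)
B(81) - 1*(-7435) = 81*(1 - 1*81) - 1*(-7435) = 81*(1 - 81) + 7435 = 81*(-80) + 7435 = -6480 + 7435 = 955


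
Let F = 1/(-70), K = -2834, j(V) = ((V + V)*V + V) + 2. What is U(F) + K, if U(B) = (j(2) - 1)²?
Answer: -2713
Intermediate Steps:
j(V) = 2 + V + 2*V² (j(V) = ((2*V)*V + V) + 2 = (2*V² + V) + 2 = (V + 2*V²) + 2 = 2 + V + 2*V²)
F = -1/70 ≈ -0.014286
U(B) = 121 (U(B) = ((2 + 2 + 2*2²) - 1)² = ((2 + 2 + 2*4) - 1)² = ((2 + 2 + 8) - 1)² = (12 - 1)² = 11² = 121)
U(F) + K = 121 - 2834 = -2713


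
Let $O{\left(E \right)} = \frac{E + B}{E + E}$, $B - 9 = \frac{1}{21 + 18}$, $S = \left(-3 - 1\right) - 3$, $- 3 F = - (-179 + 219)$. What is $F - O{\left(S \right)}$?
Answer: $\frac{2453}{182} \approx 13.478$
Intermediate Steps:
$F = \frac{40}{3}$ ($F = - \frac{\left(-1\right) \left(-179 + 219\right)}{3} = - \frac{\left(-1\right) 40}{3} = \left(- \frac{1}{3}\right) \left(-40\right) = \frac{40}{3} \approx 13.333$)
$S = -7$ ($S = -4 - 3 = -7$)
$B = \frac{352}{39}$ ($B = 9 + \frac{1}{21 + 18} = 9 + \frac{1}{39} = \frac{352}{39} \approx 9.0256$)
$O{\left(E \right)} = \frac{\frac{352}{39} + E}{2 E}$ ($O{\left(E \right)} = \frac{E + \frac{352}{39}}{E + E} = \frac{\frac{352}{39} + E}{2 E}$)
$F - O{\left(S \right)} = \frac{40}{3} - \frac{352 + 39 \left(-7\right)}{78 \left(-7\right)} = \frac{40}{3} - \frac{1}{78} \left(- \frac{1}{7}\right) \left(352 - 273\right) = \frac{40}{3} - \frac{1}{78} \left(- \frac{1}{7}\right) 79 = \frac{40}{3} - - \frac{79}{546} = \frac{40}{3} + \frac{79}{546} = \frac{2453}{182}$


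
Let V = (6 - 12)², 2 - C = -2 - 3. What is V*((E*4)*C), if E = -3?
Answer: -3024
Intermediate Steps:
C = 7 (C = 2 - (-2 - 3) = 2 - 1*(-5) = 2 + 5 = 7)
V = 36 (V = (-6)² = 36)
V*((E*4)*C) = 36*(-3*4*7) = 36*(-12*7) = 36*(-84) = -3024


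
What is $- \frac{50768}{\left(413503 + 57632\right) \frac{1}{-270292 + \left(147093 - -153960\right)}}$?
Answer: $- \frac{1561674448}{471135} \approx -3314.7$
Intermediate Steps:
$- \frac{50768}{\left(413503 + 57632\right) \frac{1}{-270292 + \left(147093 - -153960\right)}} = - \frac{50768}{471135 \frac{1}{-270292 + \left(147093 + 153960\right)}} = - \frac{50768}{471135 \frac{1}{-270292 + 301053}} = - \frac{50768}{471135 \cdot \frac{1}{30761}} = - \frac{50768}{\frac{471135}{30761}} = \left(-50768\right) \frac{30761}{471135} = - \frac{1561674448}{471135}$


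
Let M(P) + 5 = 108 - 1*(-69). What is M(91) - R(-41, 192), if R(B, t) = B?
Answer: 213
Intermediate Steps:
M(P) = 172 (M(P) = -5 + (108 - 1*(-69)) = -5 + (108 + 69) = -5 + 177 = 172)
M(91) - R(-41, 192) = 172 - 1*(-41) = 172 + 41 = 213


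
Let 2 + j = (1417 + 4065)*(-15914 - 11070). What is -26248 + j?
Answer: -147952538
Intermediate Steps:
j = -147926290 (j = -2 + (1417 + 4065)*(-15914 - 11070) = -2 + 5482*(-26984) = -2 - 147926288 = -147926290)
-26248 + j = -26248 - 147926290 = -147952538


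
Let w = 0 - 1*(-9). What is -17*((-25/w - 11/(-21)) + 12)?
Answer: -10438/63 ≈ -165.68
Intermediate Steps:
w = 9 (w = 0 + 9 = 9)
-17*((-25/w - 11/(-21)) + 12) = -17*((-25/9 - 11/(-21)) + 12) = -17*((-25*⅑ - 11*(-1/21)) + 12) = -17*((-25/9 + 11/21) + 12) = -17*(-142/63 + 12) = -17*614/63 = -10438/63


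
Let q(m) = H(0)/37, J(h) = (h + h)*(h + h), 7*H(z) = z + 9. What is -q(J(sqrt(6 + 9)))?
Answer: -9/259 ≈ -0.034749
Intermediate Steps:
H(z) = 9/7 + z/7 (H(z) = (z + 9)/7 = (9 + z)/7 = 9/7 + z/7)
J(h) = 4*h**2 (J(h) = (2*h)*(2*h) = 4*h**2)
q(m) = 9/259 (q(m) = (9/7 + (1/7)*0)/37 = (9/7 + 0)*(1/37) = (9/7)*(1/37) = 9/259)
-q(J(sqrt(6 + 9))) = -1*9/259 = -9/259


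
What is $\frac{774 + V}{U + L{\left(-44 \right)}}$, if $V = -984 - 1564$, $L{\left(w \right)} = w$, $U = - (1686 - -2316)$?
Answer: $\frac{887}{2023} \approx 0.43846$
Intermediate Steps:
$U = -4002$ ($U = - (1686 + 2316) = \left(-1\right) 4002 = -4002$)
$V = -2548$ ($V = -984 - 1564 = -2548$)
$\frac{774 + V}{U + L{\left(-44 \right)}} = \frac{774 - 2548}{-4002 - 44} = - \frac{1774}{-4046} = \left(-1774\right) \left(- \frac{1}{4046}\right) = \frac{887}{2023}$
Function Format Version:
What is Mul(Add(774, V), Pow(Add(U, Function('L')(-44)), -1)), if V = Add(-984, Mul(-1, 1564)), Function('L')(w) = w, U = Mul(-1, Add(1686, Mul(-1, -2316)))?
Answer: Rational(887, 2023) ≈ 0.43846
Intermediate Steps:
U = -4002 (U = Mul(-1, Add(1686, 2316)) = Mul(-1, 4002) = -4002)
V = -2548 (V = Add(-984, -1564) = -2548)
Mul(Add(774, V), Pow(Add(U, Function('L')(-44)), -1)) = Mul(Add(774, -2548), Pow(Add(-4002, -44), -1)) = Mul(-1774, Pow(-4046, -1)) = Mul(-1774, Rational(-1, 4046)) = Rational(887, 2023)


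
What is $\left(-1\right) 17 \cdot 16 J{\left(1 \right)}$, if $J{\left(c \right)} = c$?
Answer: $-272$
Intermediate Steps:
$\left(-1\right) 17 \cdot 16 J{\left(1 \right)} = \left(-1\right) 17 \cdot 16 \cdot 1 = \left(-17\right) 16 \cdot 1 = \left(-272\right) 1 = -272$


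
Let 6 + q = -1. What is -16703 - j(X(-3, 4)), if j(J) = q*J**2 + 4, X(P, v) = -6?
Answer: -16455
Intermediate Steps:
q = -7 (q = -6 - 1 = -7)
j(J) = 4 - 7*J**2 (j(J) = -7*J**2 + 4 = 4 - 7*J**2)
-16703 - j(X(-3, 4)) = -16703 - (4 - 7*(-6)**2) = -16703 - (4 - 7*36) = -16703 - (4 - 252) = -16703 - 1*(-248) = -16703 + 248 = -16455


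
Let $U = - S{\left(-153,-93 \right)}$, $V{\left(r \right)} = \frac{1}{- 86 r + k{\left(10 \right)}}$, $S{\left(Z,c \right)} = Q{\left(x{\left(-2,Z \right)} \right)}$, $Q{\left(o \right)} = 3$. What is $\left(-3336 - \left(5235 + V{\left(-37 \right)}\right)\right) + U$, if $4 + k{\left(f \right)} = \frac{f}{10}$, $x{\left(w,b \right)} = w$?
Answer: $- \frac{27256747}{3179} \approx -8574.0$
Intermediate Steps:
$k{\left(f \right)} = -4 + \frac{f}{10}$
$S{\left(Z,c \right)} = 3$
$V{\left(r \right)} = \frac{1}{-3 - 86 r}$ ($V{\left(r \right)} = \frac{1}{- 86 r + \left(-4 + \frac{1}{10} \cdot 10\right)} = \frac{1}{- 86 r + \left(-4 + 1\right)} = \frac{1}{- 86 r - 3} = \frac{1}{-3 - 86 r}$)
$U = -3$ ($U = \left(-1\right) 3 = -3$)
$\left(-3336 - \left(5235 + V{\left(-37 \right)}\right)\right) + U = \left(-3336 - \left(5235 - \frac{1}{3 + 86 \left(-37\right)}\right)\right) - 3 = \left(-3336 - \left(5235 - \frac{1}{3 - 3182}\right)\right) - 3 = \left(-3336 - \left(5235 - \frac{1}{-3179}\right)\right) - 3 = \left(-3336 - \left(5235 - - \frac{1}{3179}\right)\right) - 3 = \left(-3336 - \frac{16642066}{3179}\right) - 3 = - \frac{27247210}{3179} - 3 = - \frac{27256747}{3179}$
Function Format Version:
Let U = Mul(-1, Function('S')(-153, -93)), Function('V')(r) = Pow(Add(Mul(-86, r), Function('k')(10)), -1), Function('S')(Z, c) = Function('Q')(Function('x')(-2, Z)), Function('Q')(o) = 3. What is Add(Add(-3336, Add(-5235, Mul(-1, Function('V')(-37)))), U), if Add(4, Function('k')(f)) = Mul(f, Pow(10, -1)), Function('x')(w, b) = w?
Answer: Rational(-27256747, 3179) ≈ -8574.0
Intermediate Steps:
Function('k')(f) = Add(-4, Mul(Rational(1, 10), f)) (Function('k')(f) = Add(-4, Mul(f, Pow(10, -1))) = Add(-4, Mul(f, Rational(1, 10))) = Add(-4, Mul(Rational(1, 10), f)))
Function('S')(Z, c) = 3
Function('V')(r) = Pow(Add(-3, Mul(-86, r)), -1) (Function('V')(r) = Pow(Add(Mul(-86, r), Add(-4, Mul(Rational(1, 10), 10))), -1) = Pow(Add(Mul(-86, r), Add(-4, 1)), -1) = Pow(Add(Mul(-86, r), -3), -1) = Pow(Add(-3, Mul(-86, r)), -1))
U = -3 (U = Mul(-1, 3) = -3)
Add(Add(-3336, Add(-5235, Mul(-1, Function('V')(-37)))), U) = Add(Add(-3336, Add(-5235, Mul(-1, Mul(-1, Pow(Add(3, Mul(86, -37)), -1))))), -3) = Add(Add(-3336, Add(-5235, Mul(-1, Mul(-1, Pow(Add(3, -3182), -1))))), -3) = Add(Add(-3336, Add(-5235, Mul(-1, Mul(-1, Pow(-3179, -1))))), -3) = Add(Add(-3336, Add(-5235, Mul(-1, Mul(-1, Rational(-1, 3179))))), -3) = Add(Add(-3336, Add(-5235, Mul(-1, Rational(1, 3179)))), -3) = Add(Add(-3336, Add(-5235, Rational(-1, 3179))), -3) = Add(Add(-3336, Rational(-16642066, 3179)), -3) = Add(Rational(-27247210, 3179), -3) = Rational(-27256747, 3179)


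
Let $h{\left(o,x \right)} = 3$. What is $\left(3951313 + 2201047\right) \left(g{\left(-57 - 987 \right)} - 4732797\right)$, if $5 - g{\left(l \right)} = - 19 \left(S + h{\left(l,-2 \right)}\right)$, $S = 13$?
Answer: $-29115969871680$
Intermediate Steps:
$g{\left(l \right)} = 309$ ($g{\left(l \right)} = 5 - - 19 \left(13 + 3\right) = 5 - \left(-19\right) 16 = 5 - -304 = 5 + 304 = 309$)
$\left(3951313 + 2201047\right) \left(g{\left(-57 - 987 \right)} - 4732797\right) = \left(3951313 + 2201047\right) \left(309 - 4732797\right) = 6152360 \left(-4732488\right) = -29115969871680$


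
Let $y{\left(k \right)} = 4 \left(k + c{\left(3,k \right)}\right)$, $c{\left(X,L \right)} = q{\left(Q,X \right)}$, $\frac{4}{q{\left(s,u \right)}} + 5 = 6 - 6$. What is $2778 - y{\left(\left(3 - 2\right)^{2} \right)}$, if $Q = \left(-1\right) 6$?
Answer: $\frac{13886}{5} \approx 2777.2$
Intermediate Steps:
$Q = -6$
$q{\left(s,u \right)} = - \frac{4}{5}$ ($q{\left(s,u \right)} = \frac{4}{-5 + \left(6 - 6\right)} = \frac{4}{-5 + 0} = \frac{4}{-5} = 4 \left(- \frac{1}{5}\right) = - \frac{4}{5}$)
$c{\left(X,L \right)} = - \frac{4}{5}$
$y{\left(k \right)} = - \frac{16}{5} + 4 k$ ($y{\left(k \right)} = 4 \left(k - \frac{4}{5}\right) = 4 \left(- \frac{4}{5} + k\right) = - \frac{16}{5} + 4 k$)
$2778 - y{\left(\left(3 - 2\right)^{2} \right)} = 2778 - \left(- \frac{16}{5} + 4 \left(3 - 2\right)^{2}\right) = 2778 - \left(- \frac{16}{5} + 4 \cdot 1^{2}\right) = 2778 - \left(- \frac{16}{5} + 4 \cdot 1\right) = 2778 - \left(- \frac{16}{5} + 4\right) = 2778 - \frac{4}{5} = \frac{13886}{5}$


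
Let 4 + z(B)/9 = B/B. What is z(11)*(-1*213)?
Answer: 5751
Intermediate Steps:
z(B) = -27 (z(B) = -36 + 9*(B/B) = -36 + 9*1 = -36 + 9 = -27)
z(11)*(-1*213) = -(-27)*213 = -27*(-213) = 5751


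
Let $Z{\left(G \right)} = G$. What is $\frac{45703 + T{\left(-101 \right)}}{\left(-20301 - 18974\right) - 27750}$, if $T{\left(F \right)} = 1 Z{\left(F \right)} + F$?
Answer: $- \frac{45501}{67025} \approx -0.67887$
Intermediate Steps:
$T{\left(F \right)} = 2 F$ ($T{\left(F \right)} = 1 F + F = F + F = 2 F$)
$\frac{45703 + T{\left(-101 \right)}}{\left(-20301 - 18974\right) - 27750} = \frac{45703 + 2 \left(-101\right)}{\left(-20301 - 18974\right) - 27750} = \frac{45703 - 202}{-39275 - 27750} = \frac{45501}{-67025} = 45501 \left(- \frac{1}{67025}\right) = - \frac{45501}{67025}$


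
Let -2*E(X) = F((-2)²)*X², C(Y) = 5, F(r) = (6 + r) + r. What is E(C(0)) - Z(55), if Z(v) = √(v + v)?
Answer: -175 - √110 ≈ -185.49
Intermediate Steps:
F(r) = 6 + 2*r
E(X) = -7*X² (E(X) = -(6 + 2*(-2)²)*X²/2 = -(6 + 2*4)*X²/2 = -(6 + 8)*X²/2 = -7*X²)
Z(v) = √2*√v (Z(v) = √(2*v) = √2*√v)
E(C(0)) - Z(55) = -7*5² - √2*√55 = -7*25 - √110 = -175 - √110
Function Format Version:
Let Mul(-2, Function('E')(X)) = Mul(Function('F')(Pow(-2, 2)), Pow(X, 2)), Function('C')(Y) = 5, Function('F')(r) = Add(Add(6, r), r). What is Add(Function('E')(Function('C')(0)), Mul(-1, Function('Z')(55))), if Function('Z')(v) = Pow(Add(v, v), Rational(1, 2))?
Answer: Add(-175, Mul(-1, Pow(110, Rational(1, 2)))) ≈ -185.49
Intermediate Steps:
Function('F')(r) = Add(6, Mul(2, r))
Function('E')(X) = Mul(-7, Pow(X, 2)) (Function('E')(X) = Mul(Rational(-1, 2), Mul(Add(6, Mul(2, Pow(-2, 2))), Pow(X, 2))) = Mul(Rational(-1, 2), Mul(Add(6, Mul(2, 4)), Pow(X, 2))) = Mul(Rational(-1, 2), Mul(Add(6, 8), Pow(X, 2))) = Mul(Rational(-1, 2), Mul(14, Pow(X, 2))) = Mul(-7, Pow(X, 2)))
Function('Z')(v) = Mul(Pow(2, Rational(1, 2)), Pow(v, Rational(1, 2))) (Function('Z')(v) = Pow(Mul(2, v), Rational(1, 2)) = Mul(Pow(2, Rational(1, 2)), Pow(v, Rational(1, 2))))
Add(Function('E')(Function('C')(0)), Mul(-1, Function('Z')(55))) = Add(Mul(-7, Pow(5, 2)), Mul(-1, Mul(Pow(2, Rational(1, 2)), Pow(55, Rational(1, 2))))) = Add(Mul(-7, 25), Mul(-1, Pow(110, Rational(1, 2)))) = Add(-175, Mul(-1, Pow(110, Rational(1, 2))))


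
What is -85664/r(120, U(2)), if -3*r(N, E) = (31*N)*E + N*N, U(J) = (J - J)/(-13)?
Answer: 2677/150 ≈ 17.847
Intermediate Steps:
U(J) = 0 (U(J) = 0*(-1/13) = 0)
r(N, E) = -N²/3 - 31*E*N/3 (r(N, E) = -((31*N)*E + N*N)/3 = -(31*E*N + N²)/3 = -(N² + 31*E*N)/3 = -N²/3 - 31*E*N/3)
-85664/r(120, U(2)) = -85664*(-1/(40*(120 + 31*0))) = -85664*(-1/(40*(120 + 0))) = -85664/((-⅓*120*120)) = -85664/(-4800) = -85664*(-1/4800) = 2677/150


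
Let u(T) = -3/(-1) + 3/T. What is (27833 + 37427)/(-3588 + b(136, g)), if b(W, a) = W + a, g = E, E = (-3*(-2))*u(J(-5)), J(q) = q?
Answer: -81575/4297 ≈ -18.984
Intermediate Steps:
u(T) = 3 + 3/T (u(T) = -3*(-1) + 3/T = 3 + 3/T)
E = 72/5 (E = (-3*(-2))*(3 + 3/(-5)) = 6*(3 + 3*(-⅕)) = 6*(3 - ⅗) = 6*(12/5) = 72/5 ≈ 14.400)
g = 72/5 ≈ 14.400
(27833 + 37427)/(-3588 + b(136, g)) = (27833 + 37427)/(-3588 + (136 + 72/5)) = 65260/(-3588 + 752/5) = 65260/(-17188/5) = 65260*(-5/17188) = -81575/4297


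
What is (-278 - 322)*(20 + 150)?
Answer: -102000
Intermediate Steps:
(-278 - 322)*(20 + 150) = -600*170 = -102000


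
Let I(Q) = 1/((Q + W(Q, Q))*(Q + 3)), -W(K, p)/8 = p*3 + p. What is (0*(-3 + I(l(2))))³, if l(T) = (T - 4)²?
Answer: 0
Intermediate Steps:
W(K, p) = -32*p (W(K, p) = -8*(p*3 + p) = -8*(3*p + p) = -32*p)
l(T) = (-4 + T)²
I(Q) = -1/(31*Q*(3 + Q)) (I(Q) = 1/((Q - 32*Q)*(Q + 3)) = 1/((-31*Q)*(3 + Q)) = 1/(-31*Q*(3 + Q)) = -1/(31*Q*(3 + Q)))
(0*(-3 + I(l(2))))³ = (0*(-3 + 1/(31*((-4 + 2)²)*(-3 - (-4 + 2)²))))³ = (0*(-3 + 1/(31*((-2)²)*(-3 - 1*(-2)²))))³ = (0*(-3 + (1/31)/(4*(-3 - 1*4))))³ = (0*(-3 + (1/31)*(¼)/(-3 - 4)))³ = (0*(-3 + (1/31)*(¼)/(-7)))³ = (0*(-3 + (1/31)*(¼)*(-⅐)))³ = (0*(-3 - 1/868))³ = (0*(-2605/868))³ = 0³ = 0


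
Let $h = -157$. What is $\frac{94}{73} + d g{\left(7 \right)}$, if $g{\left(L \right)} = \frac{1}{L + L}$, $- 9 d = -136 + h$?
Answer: $\frac{33233}{9198} \approx 3.6131$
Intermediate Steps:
$d = \frac{293}{9}$ ($d = - \frac{-136 - 157}{9} = \left(- \frac{1}{9}\right) \left(-293\right) = \frac{293}{9} \approx 32.556$)
$g{\left(L \right)} = \frac{1}{2 L}$
$\frac{94}{73} + d g{\left(7 \right)} = \frac{94}{73} + \frac{293 \frac{1}{2 \cdot 7}}{9} = 94 \cdot \frac{1}{73} + \frac{293 \cdot \frac{1}{2} \cdot \frac{1}{7}}{9} = \frac{94}{73} + \frac{293}{9} \cdot \frac{1}{14} = \frac{94}{73} + \frac{293}{126} = \frac{33233}{9198}$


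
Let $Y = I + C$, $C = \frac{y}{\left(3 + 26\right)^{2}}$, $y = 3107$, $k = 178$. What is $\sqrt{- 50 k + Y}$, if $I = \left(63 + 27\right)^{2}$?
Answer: $\frac{i \sqrt{669693}}{29} \approx 28.219 i$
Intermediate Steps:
$I = 8100$ ($I = 90^{2} = 8100$)
$C = \frac{3107}{841}$ ($C = \frac{3107}{\left(3 + 26\right)^{2}} = \frac{3107}{29^{2}} = \frac{3107}{841} \approx 3.6944$)
$Y = \frac{6815207}{841}$ ($Y = 8100 + \frac{3107}{841} = \frac{6815207}{841} \approx 8103.7$)
$\sqrt{- 50 k + Y} = \sqrt{\left(-50\right) 178 + \frac{6815207}{841}} = \sqrt{-8900 + \frac{6815207}{841}} = \sqrt{- \frac{669693}{841}} = \frac{i \sqrt{669693}}{29}$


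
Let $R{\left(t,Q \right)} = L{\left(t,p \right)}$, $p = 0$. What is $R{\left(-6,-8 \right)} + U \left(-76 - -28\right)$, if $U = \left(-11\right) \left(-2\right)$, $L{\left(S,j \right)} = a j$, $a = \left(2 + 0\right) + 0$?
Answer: $-1056$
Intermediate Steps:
$a = 2$ ($a = 2 + 0 = 2$)
$L{\left(S,j \right)} = 2 j$
$U = 22$
$R{\left(t,Q \right)} = 0$ ($R{\left(t,Q \right)} = 2 \cdot 0 = 0$)
$R{\left(-6,-8 \right)} + U \left(-76 - -28\right) = 0 + 22 \left(-76 - -28\right) = 0 + 22 \left(-76 + 28\right) = 0 + 22 \left(-48\right) = 0 - 1056 = -1056$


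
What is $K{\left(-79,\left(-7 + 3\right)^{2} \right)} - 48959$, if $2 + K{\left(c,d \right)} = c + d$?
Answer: $-49024$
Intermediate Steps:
$K{\left(c,d \right)} = -2 + c + d$ ($K{\left(c,d \right)} = -2 + \left(c + d\right) = -2 + c + d$)
$K{\left(-79,\left(-7 + 3\right)^{2} \right)} - 48959 = \left(-2 - 79 + \left(-7 + 3\right)^{2}\right) - 48959 = \left(-2 - 79 + \left(-4\right)^{2}\right) - 48959 = \left(-2 - 79 + 16\right) - 48959 = -65 - 48959 = -49024$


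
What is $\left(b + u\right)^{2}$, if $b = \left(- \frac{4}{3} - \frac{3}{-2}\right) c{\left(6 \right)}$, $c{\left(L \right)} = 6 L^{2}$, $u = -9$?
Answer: $729$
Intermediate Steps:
$b = 36$ ($b = \left(- \frac{4}{3} - \frac{3}{-2}\right) 6 \cdot 6^{2} = \left(\left(-4\right) \frac{1}{3} - - \frac{3}{2}\right) 6 \cdot 36 = \left(- \frac{4}{3} + \frac{3}{2}\right) 216 = \frac{1}{6} \cdot 216 = 36$)
$\left(b + u\right)^{2} = \left(36 - 9\right)^{2} = 27^{2} = 729$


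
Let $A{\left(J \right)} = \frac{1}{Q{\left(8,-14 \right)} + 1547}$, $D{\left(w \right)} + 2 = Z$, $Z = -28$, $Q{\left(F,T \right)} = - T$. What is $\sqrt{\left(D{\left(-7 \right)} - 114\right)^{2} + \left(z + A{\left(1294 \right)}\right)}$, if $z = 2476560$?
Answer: $\frac{\sqrt{6085213607977}}{1561} \approx 1580.3$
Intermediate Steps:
$D{\left(w \right)} = -30$ ($D{\left(w \right)} = -2 - 28 = -30$)
$A{\left(J \right)} = \frac{1}{1561}$ ($A{\left(J \right)} = \frac{1}{\left(-1\right) \left(-14\right) + 1547} = \frac{1}{14 + 1547} = \frac{1}{1561}$)
$\sqrt{\left(D{\left(-7 \right)} - 114\right)^{2} + \left(z + A{\left(1294 \right)}\right)} = \sqrt{\left(-30 - 114\right)^{2} + \left(2476560 + \frac{1}{1561}\right)} = \sqrt{\left(-144\right)^{2} + \frac{3865910161}{1561}} = \sqrt{20736 + \frac{3865910161}{1561}} = \sqrt{\frac{3898279057}{1561}} = \frac{\sqrt{6085213607977}}{1561}$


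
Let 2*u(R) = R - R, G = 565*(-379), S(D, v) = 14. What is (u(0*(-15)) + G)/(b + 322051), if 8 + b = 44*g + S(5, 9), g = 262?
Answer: -42827/66717 ≈ -0.64192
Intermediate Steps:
G = -214135
u(R) = 0 (u(R) = (R - R)/2 = (½)*0 = 0)
b = 11534 (b = -8 + (44*262 + 14) = -8 + (11528 + 14) = -8 + 11542 = 11534)
(u(0*(-15)) + G)/(b + 322051) = (0 - 214135)/(11534 + 322051) = -214135/333585 = -214135*1/333585 = -42827/66717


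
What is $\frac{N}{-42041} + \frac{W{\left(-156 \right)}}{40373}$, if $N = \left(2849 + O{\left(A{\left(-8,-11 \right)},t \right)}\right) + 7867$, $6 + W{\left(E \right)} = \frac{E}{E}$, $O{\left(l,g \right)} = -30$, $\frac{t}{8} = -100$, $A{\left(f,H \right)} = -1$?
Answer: $- \frac{431636083}{1697321293} \approx -0.2543$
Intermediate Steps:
$t = -800$ ($t = 8 \left(-100\right) = -800$)
$W{\left(E \right)} = -5$ ($W{\left(E \right)} = -6 + \frac{E}{E} = -6 + 1 = -5$)
$N = 10686$ ($N = \left(2849 - 30\right) + 7867 = 2819 + 7867 = 10686$)
$\frac{N}{-42041} + \frac{W{\left(-156 \right)}}{40373} = \frac{10686}{-42041} - \frac{5}{40373} = 10686 \left(- \frac{1}{42041}\right) - \frac{5}{40373} = - \frac{10686}{42041} - \frac{5}{40373} = - \frac{431636083}{1697321293}$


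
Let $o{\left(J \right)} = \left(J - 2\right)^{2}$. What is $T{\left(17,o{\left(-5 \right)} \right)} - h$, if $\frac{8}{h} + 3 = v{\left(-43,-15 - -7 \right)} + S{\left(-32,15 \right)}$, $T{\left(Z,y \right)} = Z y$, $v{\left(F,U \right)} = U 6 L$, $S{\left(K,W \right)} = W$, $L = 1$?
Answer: $\frac{7499}{9} \approx 833.22$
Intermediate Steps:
$v{\left(F,U \right)} = 6 U$ ($v{\left(F,U \right)} = U 6 \cdot 1 = 6 U 1 = 6 U$)
$o{\left(J \right)} = \left(-2 + J\right)^{2}$
$h = - \frac{2}{9}$ ($h = \frac{8}{-3 + \left(6 \left(-15 - -7\right) + 15\right)} = \frac{8}{-3 + \left(6 \left(-15 + 7\right) + 15\right)} = \frac{8}{-3 + \left(6 \left(-8\right) + 15\right)} = \frac{8}{-3 + \left(-48 + 15\right)} = \frac{8}{-3 - 33} = \frac{8}{-36} = 8 \left(- \frac{1}{36}\right) = - \frac{2}{9} \approx -0.22222$)
$T{\left(17,o{\left(-5 \right)} \right)} - h = 17 \left(-2 - 5\right)^{2} - - \frac{2}{9} = 17 \left(-7\right)^{2} + \frac{2}{9} = 17 \cdot 49 + \frac{2}{9} = 833 + \frac{2}{9} = \frac{7499}{9}$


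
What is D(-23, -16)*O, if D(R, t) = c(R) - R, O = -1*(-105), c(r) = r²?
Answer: 57960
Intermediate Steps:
O = 105
D(R, t) = R² - R
D(-23, -16)*O = -23*(-1 - 23)*105 = -23*(-24)*105 = 552*105 = 57960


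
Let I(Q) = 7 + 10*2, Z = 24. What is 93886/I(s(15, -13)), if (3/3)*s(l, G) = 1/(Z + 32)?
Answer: 93886/27 ≈ 3477.3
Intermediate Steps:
s(l, G) = 1/56 (s(l, G) = 1/(24 + 32) = 1/56)
I(Q) = 27 (I(Q) = 7 + 20 = 27)
93886/I(s(15, -13)) = 93886/27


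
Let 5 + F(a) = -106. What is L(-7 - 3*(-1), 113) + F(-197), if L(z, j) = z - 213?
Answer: -328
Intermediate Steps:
L(z, j) = -213 + z
F(a) = -111 (F(a) = -5 - 106 = -111)
L(-7 - 3*(-1), 113) + F(-197) = (-213 + (-7 - 3*(-1))) - 111 = (-213 + (-7 + 3)) - 111 = (-213 - 4) - 111 = -217 - 111 = -328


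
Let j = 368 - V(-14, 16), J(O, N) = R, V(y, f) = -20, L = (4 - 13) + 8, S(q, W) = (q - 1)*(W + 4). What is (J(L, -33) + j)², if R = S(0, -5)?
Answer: 151321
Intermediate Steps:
S(q, W) = (-1 + q)*(4 + W)
L = -1 (L = -9 + 8 = -1)
R = 1 (R = -4 - 1*(-5) + 4*0 - 5*0 = -4 + 5 + 0 + 0 = 1)
J(O, N) = 1
j = 388 (j = 368 - 1*(-20) = 368 + 20 = 388)
(J(L, -33) + j)² = (1 + 388)² = 389² = 151321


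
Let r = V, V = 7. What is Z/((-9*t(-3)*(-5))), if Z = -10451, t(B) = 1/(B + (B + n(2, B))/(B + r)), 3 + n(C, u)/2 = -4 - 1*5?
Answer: 135863/60 ≈ 2264.4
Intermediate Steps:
n(C, u) = -24 (n(C, u) = -6 + 2*(-4 - 1*5) = -6 + 2*(-4 - 5) = -6 + 2*(-9) = -6 - 18 = -24)
r = 7
t(B) = 1/(B + (-24 + B)/(7 + B)) (t(B) = 1/(B + (B - 24)/(B + 7)) = 1/(B + (-24 + B)/(7 + B)))
Z/((-9*t(-3)*(-5))) = -10451*(-24 + (-3)² + 8*(-3))/(45*(7 - 3)) = -10451/(-9*4/(-24 + 9 - 24)*(-5)) = -10451/(-9*4/(-39)*(-5)) = -10451/(-(-3)*4/13*(-5)) = -10451/(-9*(-4/39)*(-5)) = -10451/((12/13)*(-5)) = -10451/(-60/13) = -10451*(-13/60) = 135863/60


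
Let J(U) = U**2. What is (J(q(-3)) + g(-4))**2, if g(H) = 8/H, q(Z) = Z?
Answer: 49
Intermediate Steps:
(J(q(-3)) + g(-4))**2 = ((-3)**2 + 8/(-4))**2 = (9 + 8*(-1/4))**2 = (9 - 2)**2 = 7**2 = 49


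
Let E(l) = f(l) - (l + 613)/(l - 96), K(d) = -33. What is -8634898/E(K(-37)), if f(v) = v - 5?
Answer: 556950921/2161 ≈ 2.5773e+5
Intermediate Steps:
f(v) = -5 + v
E(l) = -5 + l - (613 + l)/(-96 + l) (E(l) = (-5 + l) - (l + 613)/(l - 96) = (-5 + l) - (613 + l)/(-96 + l) = -5 + l - (613 + l)/(-96 + l))
-8634898/E(K(-37)) = -8634898*(-96 - 33)/(-133 + (-33)² - 102*(-33)) = -8634898*(-129/(-133 + 1089 + 3366)) = -8634898/((-1/129*4322)) = -8634898/(-4322/129) = -8634898*(-129/4322) = 556950921/2161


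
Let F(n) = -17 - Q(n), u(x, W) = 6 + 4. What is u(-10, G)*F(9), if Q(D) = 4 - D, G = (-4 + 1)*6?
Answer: -120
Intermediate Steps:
G = -18 (G = -3*6 = -18)
u(x, W) = 10
F(n) = -21 + n (F(n) = -17 - (4 - n) = -17 + (-4 + n) = -21 + n)
u(-10, G)*F(9) = 10*(-21 + 9) = 10*(-12) = -120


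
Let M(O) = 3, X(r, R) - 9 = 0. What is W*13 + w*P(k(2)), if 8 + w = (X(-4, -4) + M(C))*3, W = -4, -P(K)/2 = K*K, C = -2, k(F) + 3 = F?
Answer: -108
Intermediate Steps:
k(F) = -3 + F
X(r, R) = 9 (X(r, R) = 9 + 0 = 9)
P(K) = -2*K² (P(K) = -2*K*K = -2*K²)
w = 28 (w = -8 + (9 + 3)*3 = -8 + 12*3 = -8 + 36 = 28)
W*13 + w*P(k(2)) = -4*13 + 28*(-2*(-3 + 2)²) = -52 + 28*(-2*(-1)²) = -52 + 28*(-2*1) = -52 + 28*(-2) = -52 - 56 = -108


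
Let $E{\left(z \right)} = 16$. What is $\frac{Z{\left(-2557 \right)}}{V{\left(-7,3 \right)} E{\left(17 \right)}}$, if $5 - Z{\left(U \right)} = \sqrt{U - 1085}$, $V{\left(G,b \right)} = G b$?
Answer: $- \frac{5}{336} + \frac{i \sqrt{3642}}{336} \approx -0.014881 + 0.17961 i$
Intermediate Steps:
$Z{\left(U \right)} = 5 - \sqrt{-1085 + U}$ ($Z{\left(U \right)} = 5 - \sqrt{U - 1085} = 5 - \sqrt{-1085 + U}$)
$\frac{Z{\left(-2557 \right)}}{V{\left(-7,3 \right)} E{\left(17 \right)}} = \frac{5 - \sqrt{-1085 - 2557}}{\left(-7\right) 3 \cdot 16} = \frac{5 - \sqrt{-3642}}{\left(-21\right) 16} = \frac{5 - i \sqrt{3642}}{-336} = \left(5 - i \sqrt{3642}\right) \left(- \frac{1}{336}\right) = - \frac{5}{336} + \frac{i \sqrt{3642}}{336}$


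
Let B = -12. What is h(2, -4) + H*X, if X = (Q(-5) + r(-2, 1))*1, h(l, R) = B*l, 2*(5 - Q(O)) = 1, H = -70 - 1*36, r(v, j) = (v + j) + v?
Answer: -183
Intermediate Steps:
r(v, j) = j + 2*v (r(v, j) = (j + v) + v = j + 2*v)
H = -106 (H = -70 - 36 = -106)
Q(O) = 9/2 (Q(O) = 5 - ½*1 = 5 - ½ = 9/2)
h(l, R) = -12*l
X = 3/2 (X = (9/2 + (1 + 2*(-2)))*1 = (9/2 + (1 - 4))*1 = (9/2 - 3)*1 = (3/2)*1 = 3/2 ≈ 1.5000)
h(2, -4) + H*X = -12*2 - 106*3/2 = -24 - 159 = -183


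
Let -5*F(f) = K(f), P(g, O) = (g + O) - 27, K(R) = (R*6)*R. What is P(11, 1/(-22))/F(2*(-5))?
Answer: 353/2640 ≈ 0.13371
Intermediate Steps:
K(R) = 6*R² (K(R) = (6*R)*R = 6*R²)
P(g, O) = -27 + O + g (P(g, O) = (O + g) - 27 = -27 + O + g)
F(f) = -6*f²/5
P(11, 1/(-22))/F(2*(-5)) = (-27 + 1/(-22) + 11)/((-6*(2*(-5))²/5)) = (-27 - 1/22 + 11)/((-6/5*(-10)²)) = -353/(22*((-6/5*100))) = -353/22/(-120) = -353/22*(-1/120) = 353/2640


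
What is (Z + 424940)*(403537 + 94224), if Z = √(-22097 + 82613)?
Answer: 211641008546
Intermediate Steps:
Z = 246 (Z = √60516 = 246)
(Z + 424940)*(403537 + 94224) = (246 + 424940)*(403537 + 94224) = 425186*497761 = 211641008546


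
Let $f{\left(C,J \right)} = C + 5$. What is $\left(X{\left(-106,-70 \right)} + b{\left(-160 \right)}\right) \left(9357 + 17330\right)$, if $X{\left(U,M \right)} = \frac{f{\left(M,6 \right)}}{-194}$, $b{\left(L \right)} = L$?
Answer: $- \frac{826629825}{194} \approx -4.261 \cdot 10^{6}$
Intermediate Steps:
$f{\left(C,J \right)} = 5 + C$
$X{\left(U,M \right)} = - \frac{5}{194} - \frac{M}{194}$ ($X{\left(U,M \right)} = \frac{5 + M}{-194} = \left(5 + M\right) \left(- \frac{1}{194}\right) = - \frac{5}{194} - \frac{M}{194}$)
$\left(X{\left(-106,-70 \right)} + b{\left(-160 \right)}\right) \left(9357 + 17330\right) = \left(\left(- \frac{5}{194} - - \frac{35}{97}\right) - 160\right) \left(9357 + 17330\right) = \left(\left(- \frac{5}{194} + \frac{35}{97}\right) - 160\right) 26687 = \left(\frac{65}{194} - 160\right) 26687 = \left(- \frac{30975}{194}\right) 26687 = - \frac{826629825}{194}$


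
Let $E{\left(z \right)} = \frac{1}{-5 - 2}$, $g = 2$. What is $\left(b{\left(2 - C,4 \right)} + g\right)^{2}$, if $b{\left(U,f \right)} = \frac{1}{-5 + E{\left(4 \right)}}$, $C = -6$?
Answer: $\frac{4225}{1296} \approx 3.26$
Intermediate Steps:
$E{\left(z \right)} = - \frac{1}{7}$ ($E{\left(z \right)} = \frac{1}{-7} = - \frac{1}{7}$)
$b{\left(U,f \right)} = - \frac{7}{36}$ ($b{\left(U,f \right)} = \frac{1}{-5 - \frac{1}{7}} = \frac{1}{- \frac{36}{7}} = - \frac{7}{36}$)
$\left(b{\left(2 - C,4 \right)} + g\right)^{2} = \left(- \frac{7}{36} + 2\right)^{2} = \left(\frac{65}{36}\right)^{2} = \frac{4225}{1296}$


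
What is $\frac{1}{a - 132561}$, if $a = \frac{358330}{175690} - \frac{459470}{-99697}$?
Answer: $- \frac{1751576593}{232179099873642} \approx -7.5441 \cdot 10^{-6}$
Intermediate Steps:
$a = \frac{11644871031}{1751576593}$ ($a = 358330 \cdot \frac{1}{175690} - - \frac{459470}{99697} = \frac{35833}{17569} + \frac{459470}{99697} = \frac{11644871031}{1751576593} \approx 6.6482$)
$\frac{1}{a - 132561} = \frac{1}{\frac{11644871031}{1751576593} - 132561} = \frac{1}{- \frac{232179099873642}{1751576593}} = - \frac{1751576593}{232179099873642}$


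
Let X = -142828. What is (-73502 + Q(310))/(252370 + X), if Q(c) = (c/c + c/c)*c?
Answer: -12147/18257 ≈ -0.66533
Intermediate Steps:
Q(c) = 2*c (Q(c) = (1 + 1)*c = 2*c)
(-73502 + Q(310))/(252370 + X) = (-73502 + 2*310)/(252370 - 142828) = (-73502 + 620)/109542 = -72882*1/109542 = -12147/18257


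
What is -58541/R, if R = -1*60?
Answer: 58541/60 ≈ 975.68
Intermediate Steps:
R = -60
-58541/R = -58541/(-60) = -58541*(-1/60) = 58541/60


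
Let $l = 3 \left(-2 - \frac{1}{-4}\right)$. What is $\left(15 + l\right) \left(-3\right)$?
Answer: $- \frac{117}{4} \approx -29.25$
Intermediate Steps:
$l = - \frac{21}{4}$ ($l = 3 \left(-2 - - \frac{1}{4}\right) = 3 \left(-2 + \frac{1}{4}\right) = 3 \left(- \frac{7}{4}\right) = - \frac{21}{4} \approx -5.25$)
$\left(15 + l\right) \left(-3\right) = \left(15 - \frac{21}{4}\right) \left(-3\right) = \frac{39}{4} \left(-3\right) = - \frac{117}{4}$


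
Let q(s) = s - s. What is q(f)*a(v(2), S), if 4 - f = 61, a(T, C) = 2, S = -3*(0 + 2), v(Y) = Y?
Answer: 0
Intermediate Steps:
S = -6 (S = -3*2 = -6)
f = -57 (f = 4 - 1*61 = 4 - 61 = -57)
q(s) = 0
q(f)*a(v(2), S) = 0*2 = 0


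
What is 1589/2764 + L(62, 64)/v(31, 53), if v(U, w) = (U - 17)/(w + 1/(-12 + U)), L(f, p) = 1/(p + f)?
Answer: 222393/367612 ≈ 0.60497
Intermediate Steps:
L(f, p) = 1/(f + p)
v(U, w) = (-17 + U)/(w + 1/(-12 + U))
1589/2764 + L(62, 64)/v(31, 53) = 1589/2764 + 1/((62 + 64)*(((204 + 31² - 29*31)/(1 - 12*53 + 31*53)))) = 1589*(1/2764) + 1/(126*(((204 + 961 - 899)/(1 - 636 + 1643)))) = 1589/2764 + 1/(126*((266/1008))) = 1589/2764 + 1/(126*(((1/1008)*266))) = 1589/2764 + 1/(126*(19/72)) = 1589/2764 + (1/126)*(72/19) = 1589/2764 + 4/133 = 222393/367612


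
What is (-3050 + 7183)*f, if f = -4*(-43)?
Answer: 710876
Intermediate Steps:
f = 172
(-3050 + 7183)*f = (-3050 + 7183)*172 = 4133*172 = 710876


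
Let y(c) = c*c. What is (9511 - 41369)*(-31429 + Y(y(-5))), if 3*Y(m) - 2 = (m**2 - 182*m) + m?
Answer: 3127977730/3 ≈ 1.0427e+9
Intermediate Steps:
y(c) = c**2
Y(m) = 2/3 - 181*m/3 + m**2/3 (Y(m) = 2/3 + ((m**2 - 182*m) + m)/3 = 2/3 + (m**2 - 181*m)/3 = 2/3 + (-181*m/3 + m**2/3) = 2/3 - 181*m/3 + m**2/3)
(9511 - 41369)*(-31429 + Y(y(-5))) = (9511 - 41369)*(-31429 + (2/3 - 181/3*(-5)**2 + ((-5)**2)**2/3)) = -31858*(-31429 + (2/3 - 181/3*25 + (1/3)*25**2)) = -31858*(-31429 + (2/3 - 4525/3 + (1/3)*625)) = -31858*(-31429 + (2/3 - 4525/3 + 625/3)) = -31858*(-31429 - 3898/3) = -31858*(-98185/3) = 3127977730/3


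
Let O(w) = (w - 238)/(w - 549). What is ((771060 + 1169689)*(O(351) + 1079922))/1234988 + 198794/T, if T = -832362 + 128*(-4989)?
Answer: 101735969262796488737/59948147772216 ≈ 1.6971e+6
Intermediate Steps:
O(w) = (-238 + w)/(-549 + w)
T = -1470954 (T = -832362 - 638592 = -1470954)
((771060 + 1169689)*(O(351) + 1079922))/1234988 + 198794/T = ((771060 + 1169689)*((-238 + 351)/(-549 + 351) + 1079922))/1234988 + 198794/(-1470954) = (1940749*(113/(-198) + 1079922))*(1/1234988) + 198794*(-1/1470954) = (1940749*(-1/198*113 + 1079922))*(1/1234988) - 99397/735477 = (1940749*(-113/198 + 1079922))*(1/1234988) - 99397/735477 = (1940749*(213824443/198))*(1/1234988) - 99397/735477 = (414979573927807/198)*(1/1234988) - 99397/735477 = 414979573927807/244527624 - 99397/735477 = 101735969262796488737/59948147772216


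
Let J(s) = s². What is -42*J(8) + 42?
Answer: -2646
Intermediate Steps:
-42*J(8) + 42 = -42*8² + 42 = -42*64 + 42 = -2688 + 42 = -2646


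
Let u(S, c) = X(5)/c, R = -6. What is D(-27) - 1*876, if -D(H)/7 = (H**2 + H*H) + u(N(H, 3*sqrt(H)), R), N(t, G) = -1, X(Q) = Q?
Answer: -66457/6 ≈ -11076.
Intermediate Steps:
u(S, c) = 5/c
D(H) = 35/6 - 14*H**2 (D(H) = -7*((H**2 + H*H) + 5/(-6)) = -7*((H**2 + H**2) + 5*(-1/6)) = -7*(2*H**2 - 5/6) = -7*(-5/6 + 2*H**2) = 35/6 - 14*H**2)
D(-27) - 1*876 = (35/6 - 14*(-27)**2) - 1*876 = (35/6 - 14*729) - 876 = (35/6 - 10206) - 876 = -61201/6 - 876 = -66457/6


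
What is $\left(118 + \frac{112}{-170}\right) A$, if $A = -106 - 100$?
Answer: $- \frac{2054644}{85} \approx -24172.0$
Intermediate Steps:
$A = -206$
$\left(118 + \frac{112}{-170}\right) A = \left(118 + \frac{112}{-170}\right) \left(-206\right) = \left(118 + 112 \left(- \frac{1}{170}\right)\right) \left(-206\right) = \left(118 - \frac{56}{85}\right) \left(-206\right) = \frac{9974}{85} \left(-206\right) = - \frac{2054644}{85}$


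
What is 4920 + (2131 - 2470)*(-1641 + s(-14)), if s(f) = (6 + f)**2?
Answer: 539523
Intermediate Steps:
4920 + (2131 - 2470)*(-1641 + s(-14)) = 4920 + (2131 - 2470)*(-1641 + (6 - 14)**2) = 4920 - 339*(-1641 + (-8)**2) = 4920 - 339*(-1641 + 64) = 4920 - 339*(-1577) = 4920 + 534603 = 539523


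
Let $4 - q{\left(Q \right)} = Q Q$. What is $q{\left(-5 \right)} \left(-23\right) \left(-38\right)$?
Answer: $-18354$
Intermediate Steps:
$q{\left(Q \right)} = 4 - Q^{2}$ ($q{\left(Q \right)} = 4 - Q Q = 4 - Q^{2}$)
$q{\left(-5 \right)} \left(-23\right) \left(-38\right) = \left(4 - \left(-5\right)^{2}\right) \left(-23\right) \left(-38\right) = \left(4 - 25\right) \left(-23\right) \left(-38\right) = \left(-21\right) \left(-23\right) \left(-38\right) = 483 \left(-38\right) = -18354$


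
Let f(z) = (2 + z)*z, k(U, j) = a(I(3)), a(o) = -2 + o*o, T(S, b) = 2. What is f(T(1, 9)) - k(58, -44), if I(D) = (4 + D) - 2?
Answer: -15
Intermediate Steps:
I(D) = 2 + D
a(o) = -2 + o²
k(U, j) = 23 (k(U, j) = -2 + (2 + 3)² = -2 + 5² = -2 + 25 = 23)
f(z) = z*(2 + z)
f(T(1, 9)) - k(58, -44) = 2*(2 + 2) - 1*23 = 2*4 - 23 = 8 - 23 = -15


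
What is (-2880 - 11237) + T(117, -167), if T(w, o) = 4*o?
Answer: -14785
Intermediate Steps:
(-2880 - 11237) + T(117, -167) = (-2880 - 11237) + 4*(-167) = -14117 - 668 = -14785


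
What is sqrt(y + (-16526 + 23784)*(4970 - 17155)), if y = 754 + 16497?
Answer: I*sqrt(88421479) ≈ 9403.3*I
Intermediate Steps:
y = 17251
sqrt(y + (-16526 + 23784)*(4970 - 17155)) = sqrt(17251 + (-16526 + 23784)*(4970 - 17155)) = sqrt(17251 + 7258*(-12185)) = sqrt(17251 - 88438730) = sqrt(-88421479) = I*sqrt(88421479)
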